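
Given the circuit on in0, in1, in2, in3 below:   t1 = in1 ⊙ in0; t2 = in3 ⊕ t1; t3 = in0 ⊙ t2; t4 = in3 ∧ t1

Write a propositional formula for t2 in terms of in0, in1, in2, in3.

in3 ⊕ (in1 ⊙ in0)

t1 = in1 ⊙ in0
t2 = in3 ⊕ t1 = in3 ⊕ (in1 ⊙ in0)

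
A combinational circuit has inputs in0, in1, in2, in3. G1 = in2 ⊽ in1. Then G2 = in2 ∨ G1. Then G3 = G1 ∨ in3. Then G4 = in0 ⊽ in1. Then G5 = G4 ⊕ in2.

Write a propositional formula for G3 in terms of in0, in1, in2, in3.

(in2 ⊽ in1) ∨ in3

G1 = in2 ⊽ in1
G3 = G1 ∨ in3 = (in2 ⊽ in1) ∨ in3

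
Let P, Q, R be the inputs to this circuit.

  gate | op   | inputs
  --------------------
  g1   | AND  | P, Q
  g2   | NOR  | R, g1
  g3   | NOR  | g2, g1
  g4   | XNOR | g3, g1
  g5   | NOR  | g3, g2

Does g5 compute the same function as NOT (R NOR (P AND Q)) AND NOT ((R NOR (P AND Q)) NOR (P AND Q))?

g1 = P AND Q
g2 = R NOR g1 = R NOR (P AND Q)
g3 = g2 NOR g1 = (R NOR (P AND Q)) NOR (P AND Q)
g5 = g3 NOR g2 = ((R NOR (P AND Q)) NOR (P AND Q)) NOR (R NOR (P AND Q))
At P=0, Q=0, R=0: circuit gives 0, formula gives 0.
At P=1, Q=1, R=0: circuit gives 1, formula gives 1.
Agrees on all 8 inputs.

Yes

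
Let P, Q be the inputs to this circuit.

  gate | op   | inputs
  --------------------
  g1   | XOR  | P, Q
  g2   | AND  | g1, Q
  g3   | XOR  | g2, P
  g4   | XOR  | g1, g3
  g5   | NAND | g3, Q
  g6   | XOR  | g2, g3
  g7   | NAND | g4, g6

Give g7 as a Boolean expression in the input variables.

((P XOR Q) XOR (((P XOR Q) AND Q) XOR P)) NAND (((P XOR Q) AND Q) XOR (((P XOR Q) AND Q) XOR P))

g1 = P XOR Q
g2 = g1 AND Q = (P XOR Q) AND Q
g3 = g2 XOR P = ((P XOR Q) AND Q) XOR P
g4 = g1 XOR g3 = (P XOR Q) XOR (((P XOR Q) AND Q) XOR P)
g6 = g2 XOR g3 = ((P XOR Q) AND Q) XOR (((P XOR Q) AND Q) XOR P)
g7 = g4 NAND g6 = ((P XOR Q) XOR (((P XOR Q) AND Q) XOR P)) NAND (((P XOR Q) AND Q) XOR (((P XOR Q) AND Q) XOR P))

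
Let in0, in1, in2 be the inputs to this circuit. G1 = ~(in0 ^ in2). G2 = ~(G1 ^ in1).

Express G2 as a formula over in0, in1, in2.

~((~(in0 ^ in2)) ^ in1)

G1 = ~(in0 ^ in2)
G2 = ~(G1 ^ in1) = ~((~(in0 ^ in2)) ^ in1)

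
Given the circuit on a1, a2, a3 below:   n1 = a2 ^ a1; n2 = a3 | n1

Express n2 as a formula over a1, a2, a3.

n1 = a2 ^ a1
n2 = a3 | n1 = a3 | (a2 ^ a1)

a3 | (a2 ^ a1)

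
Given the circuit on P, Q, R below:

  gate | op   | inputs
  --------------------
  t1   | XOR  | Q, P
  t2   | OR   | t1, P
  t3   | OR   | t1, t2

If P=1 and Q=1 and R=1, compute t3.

t1 = 1 XOR 1 = 0
t2 = 0 OR 1 = 1
t3 = 0 OR 1 = 1

1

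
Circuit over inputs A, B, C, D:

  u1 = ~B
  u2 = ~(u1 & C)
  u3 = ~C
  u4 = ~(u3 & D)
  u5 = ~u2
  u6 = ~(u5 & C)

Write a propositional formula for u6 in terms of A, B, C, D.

~(~(~(~B & C)) & C)

u1 = ~B
u2 = ~(u1 & C) = ~(~B & C)
u5 = ~u2 = ~(~(~B & C))
u6 = ~(u5 & C) = ~(~(~(~B & C)) & C)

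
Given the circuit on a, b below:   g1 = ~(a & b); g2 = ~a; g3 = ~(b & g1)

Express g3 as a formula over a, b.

g1 = ~(a & b)
g3 = ~(b & g1) = ~(b & (~(a & b)))

~(b & (~(a & b)))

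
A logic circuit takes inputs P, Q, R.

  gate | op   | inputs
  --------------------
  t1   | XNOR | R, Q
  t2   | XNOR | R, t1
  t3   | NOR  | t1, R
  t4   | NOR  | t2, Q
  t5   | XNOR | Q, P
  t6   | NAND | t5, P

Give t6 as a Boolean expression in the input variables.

t5 = Q XNOR P
t6 = t5 NAND P = (Q XNOR P) NAND P

(Q XNOR P) NAND P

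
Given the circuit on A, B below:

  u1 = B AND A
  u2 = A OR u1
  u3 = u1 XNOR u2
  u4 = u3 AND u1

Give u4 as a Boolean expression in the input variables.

((B AND A) XNOR (A OR (B AND A))) AND (B AND A)

u1 = B AND A
u2 = A OR u1 = A OR (B AND A)
u3 = u1 XNOR u2 = (B AND A) XNOR (A OR (B AND A))
u4 = u3 AND u1 = ((B AND A) XNOR (A OR (B AND A))) AND (B AND A)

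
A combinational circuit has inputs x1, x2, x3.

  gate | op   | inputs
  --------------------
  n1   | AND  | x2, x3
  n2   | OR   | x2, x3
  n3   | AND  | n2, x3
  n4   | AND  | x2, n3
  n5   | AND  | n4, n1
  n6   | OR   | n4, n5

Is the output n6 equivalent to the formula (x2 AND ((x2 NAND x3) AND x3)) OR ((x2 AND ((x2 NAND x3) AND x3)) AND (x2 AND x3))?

n1 = x2 AND x3
n2 = x2 OR x3
n3 = n2 AND x3 = (x2 OR x3) AND x3
n4 = x2 AND n3 = x2 AND ((x2 OR x3) AND x3)
n5 = n4 AND n1 = (x2 AND ((x2 OR x3) AND x3)) AND (x2 AND x3)
n6 = n4 OR n5 = (x2 AND ((x2 OR x3) AND x3)) OR ((x2 AND ((x2 OR x3) AND x3)) AND (x2 AND x3))
At x1=0, x2=1, x3=1: circuit gives 1, formula gives 0.

No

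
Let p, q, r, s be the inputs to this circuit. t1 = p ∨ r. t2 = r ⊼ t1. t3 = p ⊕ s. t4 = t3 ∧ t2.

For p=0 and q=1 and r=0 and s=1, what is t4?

1

t1 = 0 ∨ 0 = 0
t2 = 0 ⊼ 0 = 1
t3 = 0 ⊕ 1 = 1
t4 = 1 ∧ 1 = 1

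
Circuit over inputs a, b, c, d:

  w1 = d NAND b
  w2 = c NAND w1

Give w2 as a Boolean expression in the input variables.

w1 = d NAND b
w2 = c NAND w1 = c NAND (d NAND b)

c NAND (d NAND b)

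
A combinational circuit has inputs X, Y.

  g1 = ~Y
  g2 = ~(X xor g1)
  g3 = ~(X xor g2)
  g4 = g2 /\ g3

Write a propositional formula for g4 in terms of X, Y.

g1 = ~Y
g2 = ~(X xor g1) = ~(X xor ~Y)
g3 = ~(X xor g2) = ~(X xor (~(X xor ~Y)))
g4 = g2 /\ g3 = (~(X xor ~Y)) /\ (~(X xor (~(X xor ~Y))))

(~(X xor ~Y)) /\ (~(X xor (~(X xor ~Y))))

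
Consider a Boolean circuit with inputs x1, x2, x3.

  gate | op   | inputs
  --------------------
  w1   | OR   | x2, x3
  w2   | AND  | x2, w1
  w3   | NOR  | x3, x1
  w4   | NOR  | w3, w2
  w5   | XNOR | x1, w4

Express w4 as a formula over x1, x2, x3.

w1 = x2 OR x3
w2 = x2 AND w1 = x2 AND (x2 OR x3)
w3 = x3 NOR x1
w4 = w3 NOR w2 = (x3 NOR x1) NOR (x2 AND (x2 OR x3))

(x3 NOR x1) NOR (x2 AND (x2 OR x3))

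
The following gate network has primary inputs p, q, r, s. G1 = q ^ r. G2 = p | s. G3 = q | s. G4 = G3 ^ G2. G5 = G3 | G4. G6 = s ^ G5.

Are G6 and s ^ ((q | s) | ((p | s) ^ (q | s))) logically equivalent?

G2 = p | s
G3 = q | s
G4 = G3 ^ G2 = (q | s) ^ (p | s)
G5 = G3 | G4 = (q | s) | ((q | s) ^ (p | s))
G6 = s ^ G5 = s ^ ((q | s) | ((q | s) ^ (p | s)))
At p=0, q=0, r=0, s=0: circuit gives 0, formula gives 0.
At p=0, q=1, r=0, s=0: circuit gives 1, formula gives 1.
Agrees on all 16 inputs.

Yes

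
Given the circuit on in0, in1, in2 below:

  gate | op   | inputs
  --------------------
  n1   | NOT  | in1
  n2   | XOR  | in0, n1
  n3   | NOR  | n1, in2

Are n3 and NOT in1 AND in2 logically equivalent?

No

n1 = NOT in1
n3 = n1 NOR in2 = NOT in1 NOR in2
At in0=0, in1=0, in2=1: circuit gives 0, formula gives 1.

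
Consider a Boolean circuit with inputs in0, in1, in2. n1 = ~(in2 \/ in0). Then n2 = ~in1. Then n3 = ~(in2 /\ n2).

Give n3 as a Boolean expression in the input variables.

n2 = ~in1
n3 = ~(in2 /\ n2) = ~(in2 /\ ~in1)

~(in2 /\ ~in1)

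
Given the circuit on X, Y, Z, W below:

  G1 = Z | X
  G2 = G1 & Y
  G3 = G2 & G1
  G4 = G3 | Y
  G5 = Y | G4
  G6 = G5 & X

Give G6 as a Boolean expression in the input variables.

(Y | ((((Z | X) & Y) & (Z | X)) | Y)) & X

G1 = Z | X
G2 = G1 & Y = (Z | X) & Y
G3 = G2 & G1 = ((Z | X) & Y) & (Z | X)
G4 = G3 | Y = (((Z | X) & Y) & (Z | X)) | Y
G5 = Y | G4 = Y | ((((Z | X) & Y) & (Z | X)) | Y)
G6 = G5 & X = (Y | ((((Z | X) & Y) & (Z | X)) | Y)) & X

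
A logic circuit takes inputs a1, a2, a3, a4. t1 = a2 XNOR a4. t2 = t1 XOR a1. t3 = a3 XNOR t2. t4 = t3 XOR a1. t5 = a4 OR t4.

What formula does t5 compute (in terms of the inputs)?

t1 = a2 XNOR a4
t2 = t1 XOR a1 = (a2 XNOR a4) XOR a1
t3 = a3 XNOR t2 = a3 XNOR ((a2 XNOR a4) XOR a1)
t4 = t3 XOR a1 = (a3 XNOR ((a2 XNOR a4) XOR a1)) XOR a1
t5 = a4 OR t4 = a4 OR ((a3 XNOR ((a2 XNOR a4) XOR a1)) XOR a1)

a4 OR ((a3 XNOR ((a2 XNOR a4) XOR a1)) XOR a1)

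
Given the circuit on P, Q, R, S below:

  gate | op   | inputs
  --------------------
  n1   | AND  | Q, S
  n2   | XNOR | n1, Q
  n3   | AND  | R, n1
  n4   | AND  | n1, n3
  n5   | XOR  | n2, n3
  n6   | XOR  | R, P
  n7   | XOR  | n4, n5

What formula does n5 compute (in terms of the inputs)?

n1 = Q AND S
n2 = n1 XNOR Q = (Q AND S) XNOR Q
n3 = R AND n1 = R AND (Q AND S)
n5 = n2 XOR n3 = ((Q AND S) XNOR Q) XOR (R AND (Q AND S))

((Q AND S) XNOR Q) XOR (R AND (Q AND S))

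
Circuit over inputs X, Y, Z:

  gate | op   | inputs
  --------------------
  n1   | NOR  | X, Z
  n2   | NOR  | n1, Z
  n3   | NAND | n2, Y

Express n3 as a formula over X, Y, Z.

((X NOR Z) NOR Z) NAND Y

n1 = X NOR Z
n2 = n1 NOR Z = (X NOR Z) NOR Z
n3 = n2 NAND Y = ((X NOR Z) NOR Z) NAND Y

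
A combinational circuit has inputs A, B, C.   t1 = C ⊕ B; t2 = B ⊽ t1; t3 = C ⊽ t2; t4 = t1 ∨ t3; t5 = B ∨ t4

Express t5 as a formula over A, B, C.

B ∨ ((C ⊕ B) ∨ (C ⊽ (B ⊽ (C ⊕ B))))

t1 = C ⊕ B
t2 = B ⊽ t1 = B ⊽ (C ⊕ B)
t3 = C ⊽ t2 = C ⊽ (B ⊽ (C ⊕ B))
t4 = t1 ∨ t3 = (C ⊕ B) ∨ (C ⊽ (B ⊽ (C ⊕ B)))
t5 = B ∨ t4 = B ∨ ((C ⊕ B) ∨ (C ⊽ (B ⊽ (C ⊕ B))))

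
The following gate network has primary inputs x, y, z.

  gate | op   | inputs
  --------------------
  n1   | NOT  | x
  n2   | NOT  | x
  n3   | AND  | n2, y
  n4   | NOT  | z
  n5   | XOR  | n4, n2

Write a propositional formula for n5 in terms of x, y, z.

NOT z XOR NOT x

n2 = NOT x
n4 = NOT z
n5 = n4 XOR n2 = NOT z XOR NOT x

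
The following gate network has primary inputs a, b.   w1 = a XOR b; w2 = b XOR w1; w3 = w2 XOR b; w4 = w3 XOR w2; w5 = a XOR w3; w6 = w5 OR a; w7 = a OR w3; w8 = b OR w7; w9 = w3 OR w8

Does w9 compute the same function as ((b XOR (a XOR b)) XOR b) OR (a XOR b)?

w1 = a XOR b
w2 = b XOR w1 = b XOR (a XOR b)
w3 = w2 XOR b = (b XOR (a XOR b)) XOR b
w7 = a OR w3 = a OR ((b XOR (a XOR b)) XOR b)
w8 = b OR w7 = b OR (a OR ((b XOR (a XOR b)) XOR b))
w9 = w3 OR w8 = ((b XOR (a XOR b)) XOR b) OR (b OR (a OR ((b XOR (a XOR b)) XOR b)))
At a=1, b=1: circuit gives 1, formula gives 0.

No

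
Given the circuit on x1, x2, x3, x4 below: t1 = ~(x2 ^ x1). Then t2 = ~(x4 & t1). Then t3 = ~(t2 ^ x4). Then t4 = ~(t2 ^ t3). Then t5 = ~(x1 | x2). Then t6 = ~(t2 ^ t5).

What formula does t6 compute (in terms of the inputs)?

t1 = ~(x2 ^ x1)
t2 = ~(x4 & t1) = ~(x4 & (~(x2 ^ x1)))
t5 = ~(x1 | x2)
t6 = ~(t2 ^ t5) = ~((~(x4 & (~(x2 ^ x1)))) ^ (~(x1 | x2)))

~((~(x4 & (~(x2 ^ x1)))) ^ (~(x1 | x2)))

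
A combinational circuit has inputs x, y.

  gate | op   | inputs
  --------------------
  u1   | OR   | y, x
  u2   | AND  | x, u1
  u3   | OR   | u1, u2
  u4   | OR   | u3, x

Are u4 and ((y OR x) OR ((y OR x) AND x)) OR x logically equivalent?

u1 = y OR x
u2 = x AND u1 = x AND (y OR x)
u3 = u1 OR u2 = (y OR x) OR (x AND (y OR x))
u4 = u3 OR x = ((y OR x) OR (x AND (y OR x))) OR x
At x=0, y=0: circuit gives 0, formula gives 0.
At x=0, y=1: circuit gives 1, formula gives 1.
Agrees on all 4 inputs.

Yes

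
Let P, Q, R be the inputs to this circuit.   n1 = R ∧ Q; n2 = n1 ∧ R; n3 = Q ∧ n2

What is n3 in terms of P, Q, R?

Q ∧ ((R ∧ Q) ∧ R)

n1 = R ∧ Q
n2 = n1 ∧ R = (R ∧ Q) ∧ R
n3 = Q ∧ n2 = Q ∧ ((R ∧ Q) ∧ R)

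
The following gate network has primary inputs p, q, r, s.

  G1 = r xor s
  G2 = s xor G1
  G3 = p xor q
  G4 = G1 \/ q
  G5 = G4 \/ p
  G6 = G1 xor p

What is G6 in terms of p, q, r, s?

(r xor s) xor p

G1 = r xor s
G6 = G1 xor p = (r xor s) xor p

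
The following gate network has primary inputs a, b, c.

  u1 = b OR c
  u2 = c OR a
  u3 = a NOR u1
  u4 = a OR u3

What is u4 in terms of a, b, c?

a OR (a NOR (b OR c))

u1 = b OR c
u3 = a NOR u1 = a NOR (b OR c)
u4 = a OR u3 = a OR (a NOR (b OR c))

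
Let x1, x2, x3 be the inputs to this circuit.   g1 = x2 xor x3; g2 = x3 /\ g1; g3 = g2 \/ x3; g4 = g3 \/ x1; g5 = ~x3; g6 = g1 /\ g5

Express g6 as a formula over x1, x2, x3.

g1 = x2 xor x3
g5 = ~x3
g6 = g1 /\ g5 = (x2 xor x3) /\ ~x3

(x2 xor x3) /\ ~x3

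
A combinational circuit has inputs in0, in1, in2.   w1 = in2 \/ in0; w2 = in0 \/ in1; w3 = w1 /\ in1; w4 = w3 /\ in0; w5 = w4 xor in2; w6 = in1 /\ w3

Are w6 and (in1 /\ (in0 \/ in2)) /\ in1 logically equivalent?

Yes

w1 = in2 \/ in0
w3 = w1 /\ in1 = (in2 \/ in0) /\ in1
w6 = in1 /\ w3 = in1 /\ ((in2 \/ in0) /\ in1)
At in0=0, in1=0, in2=0: circuit gives 0, formula gives 0.
At in0=0, in1=1, in2=1: circuit gives 1, formula gives 1.
Agrees on all 8 inputs.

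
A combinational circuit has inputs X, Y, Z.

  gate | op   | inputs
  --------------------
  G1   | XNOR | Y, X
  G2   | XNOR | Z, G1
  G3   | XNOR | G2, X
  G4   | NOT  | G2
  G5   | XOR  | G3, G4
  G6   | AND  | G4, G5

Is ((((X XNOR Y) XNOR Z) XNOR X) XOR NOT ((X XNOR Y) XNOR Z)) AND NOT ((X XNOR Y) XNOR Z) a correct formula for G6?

G1 = Y XNOR X
G2 = Z XNOR G1 = Z XNOR (Y XNOR X)
G3 = G2 XNOR X = (Z XNOR (Y XNOR X)) XNOR X
G4 = NOT G2 = NOT (Z XNOR (Y XNOR X))
G5 = G3 XOR G4 = ((Z XNOR (Y XNOR X)) XNOR X) XOR NOT (Z XNOR (Y XNOR X))
G6 = G4 AND G5 = NOT (Z XNOR (Y XNOR X)) AND (((Z XNOR (Y XNOR X)) XNOR X) XOR NOT (Z XNOR (Y XNOR X)))
At X=0, Y=0, Z=0: circuit gives 0, formula gives 0.
At X=1, Y=0, Z=1: circuit gives 1, formula gives 1.
Agrees on all 8 inputs.

Yes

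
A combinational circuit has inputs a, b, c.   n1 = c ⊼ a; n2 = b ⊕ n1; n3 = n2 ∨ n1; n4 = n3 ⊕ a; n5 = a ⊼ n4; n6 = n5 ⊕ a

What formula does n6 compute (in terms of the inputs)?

(a ⊼ (((b ⊕ (c ⊼ a)) ∨ (c ⊼ a)) ⊕ a)) ⊕ a

n1 = c ⊼ a
n2 = b ⊕ n1 = b ⊕ (c ⊼ a)
n3 = n2 ∨ n1 = (b ⊕ (c ⊼ a)) ∨ (c ⊼ a)
n4 = n3 ⊕ a = ((b ⊕ (c ⊼ a)) ∨ (c ⊼ a)) ⊕ a
n5 = a ⊼ n4 = a ⊼ (((b ⊕ (c ⊼ a)) ∨ (c ⊼ a)) ⊕ a)
n6 = n5 ⊕ a = (a ⊼ (((b ⊕ (c ⊼ a)) ∨ (c ⊼ a)) ⊕ a)) ⊕ a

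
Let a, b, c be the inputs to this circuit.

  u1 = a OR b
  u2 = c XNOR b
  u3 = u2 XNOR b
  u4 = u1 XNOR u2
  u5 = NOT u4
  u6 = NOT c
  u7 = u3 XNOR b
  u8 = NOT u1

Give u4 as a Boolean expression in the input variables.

(a OR b) XNOR (c XNOR b)

u1 = a OR b
u2 = c XNOR b
u4 = u1 XNOR u2 = (a OR b) XNOR (c XNOR b)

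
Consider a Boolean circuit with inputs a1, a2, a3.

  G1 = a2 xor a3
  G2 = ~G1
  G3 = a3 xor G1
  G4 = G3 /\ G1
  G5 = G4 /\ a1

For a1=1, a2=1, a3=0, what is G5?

G1 = 1 xor 0 = 1
G3 = 0 xor 1 = 1
G4 = 1 /\ 1 = 1
G5 = 1 /\ 1 = 1

1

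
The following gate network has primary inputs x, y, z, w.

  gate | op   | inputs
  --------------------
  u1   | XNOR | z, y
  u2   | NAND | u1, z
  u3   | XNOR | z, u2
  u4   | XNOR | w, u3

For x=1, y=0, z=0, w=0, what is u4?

u1 = 0 XNOR 0 = 1
u2 = 1 NAND 0 = 1
u3 = 0 XNOR 1 = 0
u4 = 0 XNOR 0 = 1

1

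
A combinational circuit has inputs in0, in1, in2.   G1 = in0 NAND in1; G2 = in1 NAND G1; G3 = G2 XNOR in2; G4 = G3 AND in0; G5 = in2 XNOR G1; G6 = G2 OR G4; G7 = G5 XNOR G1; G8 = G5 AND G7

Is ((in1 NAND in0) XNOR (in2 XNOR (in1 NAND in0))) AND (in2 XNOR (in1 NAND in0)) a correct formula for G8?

Yes

G1 = in0 NAND in1
G5 = in2 XNOR G1 = in2 XNOR (in0 NAND in1)
G7 = G5 XNOR G1 = (in2 XNOR (in0 NAND in1)) XNOR (in0 NAND in1)
G8 = G5 AND G7 = (in2 XNOR (in0 NAND in1)) AND ((in2 XNOR (in0 NAND in1)) XNOR (in0 NAND in1))
At in0=0, in1=0, in2=0: circuit gives 0, formula gives 0.
At in0=0, in1=0, in2=1: circuit gives 1, formula gives 1.
Agrees on all 8 inputs.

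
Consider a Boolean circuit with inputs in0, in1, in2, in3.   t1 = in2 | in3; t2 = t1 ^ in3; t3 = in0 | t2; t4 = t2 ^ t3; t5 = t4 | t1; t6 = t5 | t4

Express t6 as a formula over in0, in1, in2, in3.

((((in2 | in3) ^ in3) ^ (in0 | ((in2 | in3) ^ in3))) | (in2 | in3)) | (((in2 | in3) ^ in3) ^ (in0 | ((in2 | in3) ^ in3)))

t1 = in2 | in3
t2 = t1 ^ in3 = (in2 | in3) ^ in3
t3 = in0 | t2 = in0 | ((in2 | in3) ^ in3)
t4 = t2 ^ t3 = ((in2 | in3) ^ in3) ^ (in0 | ((in2 | in3) ^ in3))
t5 = t4 | t1 = (((in2 | in3) ^ in3) ^ (in0 | ((in2 | in3) ^ in3))) | (in2 | in3)
t6 = t5 | t4 = ((((in2 | in3) ^ in3) ^ (in0 | ((in2 | in3) ^ in3))) | (in2 | in3)) | (((in2 | in3) ^ in3) ^ (in0 | ((in2 | in3) ^ in3)))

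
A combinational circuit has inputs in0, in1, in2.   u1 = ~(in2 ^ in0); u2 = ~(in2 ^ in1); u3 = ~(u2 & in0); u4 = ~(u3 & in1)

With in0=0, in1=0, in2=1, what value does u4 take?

1

u2 = ~(1 ^ 0) = 0
u3 = ~(0 & 0) = 1
u4 = ~(1 & 0) = 1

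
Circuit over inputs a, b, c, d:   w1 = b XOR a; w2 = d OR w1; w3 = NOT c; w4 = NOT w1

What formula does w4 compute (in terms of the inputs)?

NOT (b XOR a)

w1 = b XOR a
w4 = NOT w1 = NOT (b XOR a)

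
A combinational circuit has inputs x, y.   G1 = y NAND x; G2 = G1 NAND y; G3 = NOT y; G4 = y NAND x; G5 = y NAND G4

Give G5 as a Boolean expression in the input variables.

y NAND (y NAND x)

G4 = y NAND x
G5 = y NAND G4 = y NAND (y NAND x)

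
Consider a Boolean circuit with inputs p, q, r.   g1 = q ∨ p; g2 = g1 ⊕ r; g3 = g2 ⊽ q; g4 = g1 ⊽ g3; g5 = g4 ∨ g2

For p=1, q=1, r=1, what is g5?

0

g1 = 1 ∨ 1 = 1
g2 = 1 ⊕ 1 = 0
g3 = 0 ⊽ 1 = 0
g4 = 1 ⊽ 0 = 0
g5 = 0 ∨ 0 = 0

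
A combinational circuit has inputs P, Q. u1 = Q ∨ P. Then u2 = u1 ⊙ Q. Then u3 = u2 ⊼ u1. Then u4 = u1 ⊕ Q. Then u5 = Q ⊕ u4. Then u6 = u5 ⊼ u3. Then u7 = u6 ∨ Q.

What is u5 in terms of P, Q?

Q ⊕ ((Q ∨ P) ⊕ Q)

u1 = Q ∨ P
u4 = u1 ⊕ Q = (Q ∨ P) ⊕ Q
u5 = Q ⊕ u4 = Q ⊕ ((Q ∨ P) ⊕ Q)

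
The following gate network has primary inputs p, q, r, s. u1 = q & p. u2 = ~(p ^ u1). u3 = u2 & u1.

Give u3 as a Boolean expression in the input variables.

u1 = q & p
u2 = ~(p ^ u1) = ~(p ^ (q & p))
u3 = u2 & u1 = (~(p ^ (q & p))) & (q & p)

(~(p ^ (q & p))) & (q & p)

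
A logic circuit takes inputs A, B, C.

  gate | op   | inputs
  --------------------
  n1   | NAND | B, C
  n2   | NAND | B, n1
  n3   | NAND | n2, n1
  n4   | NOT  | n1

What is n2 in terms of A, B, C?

n1 = B NAND C
n2 = B NAND n1 = B NAND (B NAND C)

B NAND (B NAND C)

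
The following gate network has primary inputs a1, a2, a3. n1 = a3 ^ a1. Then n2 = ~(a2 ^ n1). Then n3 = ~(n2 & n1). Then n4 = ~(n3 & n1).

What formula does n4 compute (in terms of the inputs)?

n1 = a3 ^ a1
n2 = ~(a2 ^ n1) = ~(a2 ^ (a3 ^ a1))
n3 = ~(n2 & n1) = ~((~(a2 ^ (a3 ^ a1))) & (a3 ^ a1))
n4 = ~(n3 & n1) = ~((~((~(a2 ^ (a3 ^ a1))) & (a3 ^ a1))) & (a3 ^ a1))

~((~((~(a2 ^ (a3 ^ a1))) & (a3 ^ a1))) & (a3 ^ a1))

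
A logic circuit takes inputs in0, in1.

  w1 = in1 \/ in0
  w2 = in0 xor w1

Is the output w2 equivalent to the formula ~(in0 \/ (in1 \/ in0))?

w1 = in1 \/ in0
w2 = in0 xor w1 = in0 xor (in1 \/ in0)
At in0=0, in1=0: circuit gives 0, formula gives 1.

No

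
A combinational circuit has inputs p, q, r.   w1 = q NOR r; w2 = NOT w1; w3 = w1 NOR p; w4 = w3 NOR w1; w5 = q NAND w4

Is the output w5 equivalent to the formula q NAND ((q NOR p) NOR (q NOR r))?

No

w1 = q NOR r
w3 = w1 NOR p = (q NOR r) NOR p
w4 = w3 NOR w1 = ((q NOR r) NOR p) NOR (q NOR r)
w5 = q NAND w4 = q NAND (((q NOR r) NOR p) NOR (q NOR r))
At p=0, q=1, r=0: circuit gives 1, formula gives 0.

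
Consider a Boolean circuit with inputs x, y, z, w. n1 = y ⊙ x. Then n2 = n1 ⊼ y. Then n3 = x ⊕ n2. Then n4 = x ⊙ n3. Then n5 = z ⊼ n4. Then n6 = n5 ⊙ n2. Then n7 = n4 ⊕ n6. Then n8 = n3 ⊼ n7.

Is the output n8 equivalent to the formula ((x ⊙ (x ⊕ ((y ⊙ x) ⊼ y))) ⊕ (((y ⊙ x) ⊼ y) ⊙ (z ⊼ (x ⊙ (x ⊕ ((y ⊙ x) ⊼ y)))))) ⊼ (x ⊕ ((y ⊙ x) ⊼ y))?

n1 = y ⊙ x
n2 = n1 ⊼ y = (y ⊙ x) ⊼ y
n3 = x ⊕ n2 = x ⊕ ((y ⊙ x) ⊼ y)
n4 = x ⊙ n3 = x ⊙ (x ⊕ ((y ⊙ x) ⊼ y))
n5 = z ⊼ n4 = z ⊼ (x ⊙ (x ⊕ ((y ⊙ x) ⊼ y)))
n6 = n5 ⊙ n2 = (z ⊼ (x ⊙ (x ⊕ ((y ⊙ x) ⊼ y)))) ⊙ ((y ⊙ x) ⊼ y)
n7 = n4 ⊕ n6 = (x ⊙ (x ⊕ ((y ⊙ x) ⊼ y))) ⊕ ((z ⊼ (x ⊙ (x ⊕ ((y ⊙ x) ⊼ y)))) ⊙ ((y ⊙ x) ⊼ y))
n8 = n3 ⊼ n7 = (x ⊕ ((y ⊙ x) ⊼ y)) ⊼ ((x ⊙ (x ⊕ ((y ⊙ x) ⊼ y))) ⊕ ((z ⊼ (x ⊙ (x ⊕ ((y ⊙ x) ⊼ y)))) ⊙ ((y ⊙ x) ⊼ y)))
At x=0, y=0, z=0, w=0: circuit gives 0, formula gives 0.
At x=1, y=0, z=0, w=0: circuit gives 1, formula gives 1.
Agrees on all 16 inputs.

Yes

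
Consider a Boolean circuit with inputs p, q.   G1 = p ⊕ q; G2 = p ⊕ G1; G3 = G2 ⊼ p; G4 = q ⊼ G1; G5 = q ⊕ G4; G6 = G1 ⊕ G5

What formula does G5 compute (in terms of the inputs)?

G1 = p ⊕ q
G4 = q ⊼ G1 = q ⊼ (p ⊕ q)
G5 = q ⊕ G4 = q ⊕ (q ⊼ (p ⊕ q))

q ⊕ (q ⊼ (p ⊕ q))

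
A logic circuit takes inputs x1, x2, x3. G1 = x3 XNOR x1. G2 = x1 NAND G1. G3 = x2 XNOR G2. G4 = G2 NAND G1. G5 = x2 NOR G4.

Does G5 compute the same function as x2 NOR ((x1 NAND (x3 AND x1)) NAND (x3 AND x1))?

G1 = x3 XNOR x1
G2 = x1 NAND G1 = x1 NAND (x3 XNOR x1)
G4 = G2 NAND G1 = (x1 NAND (x3 XNOR x1)) NAND (x3 XNOR x1)
G5 = x2 NOR G4 = x2 NOR ((x1 NAND (x3 XNOR x1)) NAND (x3 XNOR x1))
At x1=0, x2=0, x3=0: circuit gives 1, formula gives 0.

No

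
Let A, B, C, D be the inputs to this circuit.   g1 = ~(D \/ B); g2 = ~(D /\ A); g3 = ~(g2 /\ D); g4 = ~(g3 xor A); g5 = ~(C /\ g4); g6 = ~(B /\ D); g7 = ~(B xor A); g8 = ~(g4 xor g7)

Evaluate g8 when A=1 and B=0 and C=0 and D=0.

g2 = ~(0 /\ 1) = 1
g3 = ~(1 /\ 0) = 1
g4 = ~(1 xor 1) = 1
g7 = ~(0 xor 1) = 0
g8 = ~(1 xor 0) = 0

0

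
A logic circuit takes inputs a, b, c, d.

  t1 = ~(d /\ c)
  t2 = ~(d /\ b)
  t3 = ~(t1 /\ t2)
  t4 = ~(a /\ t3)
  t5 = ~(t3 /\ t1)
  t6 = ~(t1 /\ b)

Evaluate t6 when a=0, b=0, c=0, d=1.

1

t1 = ~(1 /\ 0) = 1
t6 = ~(1 /\ 0) = 1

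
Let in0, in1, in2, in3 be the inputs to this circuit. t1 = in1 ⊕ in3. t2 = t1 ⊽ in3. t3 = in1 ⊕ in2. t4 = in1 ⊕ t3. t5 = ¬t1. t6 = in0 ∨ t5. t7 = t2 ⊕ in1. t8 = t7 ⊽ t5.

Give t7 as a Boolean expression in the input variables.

((in1 ⊕ in3) ⊽ in3) ⊕ in1

t1 = in1 ⊕ in3
t2 = t1 ⊽ in3 = (in1 ⊕ in3) ⊽ in3
t7 = t2 ⊕ in1 = ((in1 ⊕ in3) ⊽ in3) ⊕ in1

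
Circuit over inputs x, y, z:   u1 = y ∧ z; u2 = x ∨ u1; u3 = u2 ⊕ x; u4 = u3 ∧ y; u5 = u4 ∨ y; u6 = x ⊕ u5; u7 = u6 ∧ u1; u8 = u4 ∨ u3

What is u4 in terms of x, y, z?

u1 = y ∧ z
u2 = x ∨ u1 = x ∨ (y ∧ z)
u3 = u2 ⊕ x = (x ∨ (y ∧ z)) ⊕ x
u4 = u3 ∧ y = ((x ∨ (y ∧ z)) ⊕ x) ∧ y

((x ∨ (y ∧ z)) ⊕ x) ∧ y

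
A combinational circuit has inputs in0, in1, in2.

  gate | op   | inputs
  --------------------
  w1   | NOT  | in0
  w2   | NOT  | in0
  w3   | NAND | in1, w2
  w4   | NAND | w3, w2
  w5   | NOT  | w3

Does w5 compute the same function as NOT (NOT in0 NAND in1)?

w2 = NOT in0
w3 = in1 NAND w2 = in1 NAND NOT in0
w5 = NOT w3 = NOT (in1 NAND NOT in0)
At in0=0, in1=0, in2=0: circuit gives 0, formula gives 0.
At in0=0, in1=1, in2=0: circuit gives 1, formula gives 1.
Agrees on all 8 inputs.

Yes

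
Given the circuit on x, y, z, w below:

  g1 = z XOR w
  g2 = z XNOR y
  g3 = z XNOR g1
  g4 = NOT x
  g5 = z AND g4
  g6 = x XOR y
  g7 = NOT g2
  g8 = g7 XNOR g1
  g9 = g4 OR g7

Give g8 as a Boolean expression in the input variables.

g1 = z XOR w
g2 = z XNOR y
g7 = NOT g2 = NOT (z XNOR y)
g8 = g7 XNOR g1 = NOT (z XNOR y) XNOR (z XOR w)

NOT (z XNOR y) XNOR (z XOR w)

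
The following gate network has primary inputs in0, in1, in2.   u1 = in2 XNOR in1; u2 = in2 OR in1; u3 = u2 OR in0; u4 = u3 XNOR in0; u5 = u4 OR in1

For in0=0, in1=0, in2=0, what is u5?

1

u2 = 0 OR 0 = 0
u3 = 0 OR 0 = 0
u4 = 0 XNOR 0 = 1
u5 = 1 OR 0 = 1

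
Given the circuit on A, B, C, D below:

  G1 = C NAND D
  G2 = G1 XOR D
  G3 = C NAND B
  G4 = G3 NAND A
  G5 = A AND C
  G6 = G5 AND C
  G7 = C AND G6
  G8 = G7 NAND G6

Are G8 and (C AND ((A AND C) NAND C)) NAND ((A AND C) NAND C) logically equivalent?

G5 = A AND C
G6 = G5 AND C = (A AND C) AND C
G7 = C AND G6 = C AND ((A AND C) AND C)
G8 = G7 NAND G6 = (C AND ((A AND C) AND C)) NAND ((A AND C) AND C)
At A=0, B=0, C=1, D=0: circuit gives 1, formula gives 0.

No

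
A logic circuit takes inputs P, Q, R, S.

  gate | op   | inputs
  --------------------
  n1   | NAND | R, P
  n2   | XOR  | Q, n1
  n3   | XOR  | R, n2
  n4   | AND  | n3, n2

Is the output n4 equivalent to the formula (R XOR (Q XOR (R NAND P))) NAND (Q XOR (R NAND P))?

n1 = R NAND P
n2 = Q XOR n1 = Q XOR (R NAND P)
n3 = R XOR n2 = R XOR (Q XOR (R NAND P))
n4 = n3 AND n2 = (R XOR (Q XOR (R NAND P))) AND (Q XOR (R NAND P))
At P=0, Q=0, R=0, S=0: circuit gives 1, formula gives 0.

No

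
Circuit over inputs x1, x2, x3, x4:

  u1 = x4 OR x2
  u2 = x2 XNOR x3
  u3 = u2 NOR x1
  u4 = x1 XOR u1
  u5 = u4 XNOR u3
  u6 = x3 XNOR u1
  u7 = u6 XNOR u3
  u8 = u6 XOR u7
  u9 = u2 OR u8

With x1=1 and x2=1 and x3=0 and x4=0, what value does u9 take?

1

u1 = 0 OR 1 = 1
u2 = 1 XNOR 0 = 0
u3 = 0 NOR 1 = 0
u6 = 0 XNOR 1 = 0
u7 = 0 XNOR 0 = 1
u8 = 0 XOR 1 = 1
u9 = 0 OR 1 = 1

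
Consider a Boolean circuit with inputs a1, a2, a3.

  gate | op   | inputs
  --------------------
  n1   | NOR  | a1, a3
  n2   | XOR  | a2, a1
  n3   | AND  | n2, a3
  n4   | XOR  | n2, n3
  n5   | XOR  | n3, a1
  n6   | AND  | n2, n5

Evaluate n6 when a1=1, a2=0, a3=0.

1

n2 = 0 XOR 1 = 1
n3 = 1 AND 0 = 0
n5 = 0 XOR 1 = 1
n6 = 1 AND 1 = 1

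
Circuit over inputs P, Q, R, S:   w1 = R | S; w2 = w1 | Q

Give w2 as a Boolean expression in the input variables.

(R | S) | Q

w1 = R | S
w2 = w1 | Q = (R | S) | Q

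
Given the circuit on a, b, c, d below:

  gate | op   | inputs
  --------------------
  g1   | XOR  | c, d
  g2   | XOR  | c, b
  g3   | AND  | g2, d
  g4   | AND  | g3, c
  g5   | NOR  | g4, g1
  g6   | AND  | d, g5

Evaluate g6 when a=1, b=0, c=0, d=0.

0

g1 = 0 XOR 0 = 0
g2 = 0 XOR 0 = 0
g3 = 0 AND 0 = 0
g4 = 0 AND 0 = 0
g5 = 0 NOR 0 = 1
g6 = 0 AND 1 = 0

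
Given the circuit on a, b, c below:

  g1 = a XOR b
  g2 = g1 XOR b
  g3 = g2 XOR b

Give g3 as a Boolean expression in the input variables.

((a XOR b) XOR b) XOR b

g1 = a XOR b
g2 = g1 XOR b = (a XOR b) XOR b
g3 = g2 XOR b = ((a XOR b) XOR b) XOR b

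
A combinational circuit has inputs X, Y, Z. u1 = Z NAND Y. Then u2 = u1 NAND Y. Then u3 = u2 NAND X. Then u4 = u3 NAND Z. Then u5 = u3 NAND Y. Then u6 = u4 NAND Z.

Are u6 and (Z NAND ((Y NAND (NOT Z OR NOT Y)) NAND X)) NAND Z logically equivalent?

u1 = Z NAND Y
u2 = u1 NAND Y = (Z NAND Y) NAND Y
u3 = u2 NAND X = ((Z NAND Y) NAND Y) NAND X
u4 = u3 NAND Z = (((Z NAND Y) NAND Y) NAND X) NAND Z
u6 = u4 NAND Z = ((((Z NAND Y) NAND Y) NAND X) NAND Z) NAND Z
At X=1, Y=0, Z=1: circuit gives 0, formula gives 0.
At X=0, Y=0, Z=0: circuit gives 1, formula gives 1.
Agrees on all 8 inputs.

Yes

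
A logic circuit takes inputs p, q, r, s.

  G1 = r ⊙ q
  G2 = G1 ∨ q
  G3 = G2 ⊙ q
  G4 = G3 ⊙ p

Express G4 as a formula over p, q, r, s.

(((r ⊙ q) ∨ q) ⊙ q) ⊙ p

G1 = r ⊙ q
G2 = G1 ∨ q = (r ⊙ q) ∨ q
G3 = G2 ⊙ q = ((r ⊙ q) ∨ q) ⊙ q
G4 = G3 ⊙ p = (((r ⊙ q) ∨ q) ⊙ q) ⊙ p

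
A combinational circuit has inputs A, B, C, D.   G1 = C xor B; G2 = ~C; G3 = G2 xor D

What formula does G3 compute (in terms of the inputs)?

G2 = ~C
G3 = G2 xor D = ~C xor D

~C xor D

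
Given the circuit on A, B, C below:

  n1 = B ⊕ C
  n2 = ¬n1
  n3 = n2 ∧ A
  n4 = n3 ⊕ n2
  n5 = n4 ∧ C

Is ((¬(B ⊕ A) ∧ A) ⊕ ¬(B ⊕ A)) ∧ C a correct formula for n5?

No

n1 = B ⊕ C
n2 = ¬n1 = ¬(B ⊕ C)
n3 = n2 ∧ A = ¬(B ⊕ C) ∧ A
n4 = n3 ⊕ n2 = (¬(B ⊕ C) ∧ A) ⊕ ¬(B ⊕ C)
n5 = n4 ∧ C = ((¬(B ⊕ C) ∧ A) ⊕ ¬(B ⊕ C)) ∧ C
At A=0, B=0, C=1: circuit gives 0, formula gives 1.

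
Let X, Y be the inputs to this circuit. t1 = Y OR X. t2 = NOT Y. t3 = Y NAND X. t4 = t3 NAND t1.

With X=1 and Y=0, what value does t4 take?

0

t1 = 0 OR 1 = 1
t3 = 0 NAND 1 = 1
t4 = 1 NAND 1 = 0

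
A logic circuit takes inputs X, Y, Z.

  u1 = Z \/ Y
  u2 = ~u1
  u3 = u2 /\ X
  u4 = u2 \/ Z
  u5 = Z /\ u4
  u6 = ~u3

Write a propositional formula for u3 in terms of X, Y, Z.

u1 = Z \/ Y
u2 = ~u1 = ~(Z \/ Y)
u3 = u2 /\ X = ~(Z \/ Y) /\ X

~(Z \/ Y) /\ X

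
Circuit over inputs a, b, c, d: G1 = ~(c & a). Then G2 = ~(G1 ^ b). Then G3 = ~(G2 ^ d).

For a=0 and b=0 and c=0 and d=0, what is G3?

G1 = ~(0 & 0) = 1
G2 = ~(1 ^ 0) = 0
G3 = ~(0 ^ 0) = 1

1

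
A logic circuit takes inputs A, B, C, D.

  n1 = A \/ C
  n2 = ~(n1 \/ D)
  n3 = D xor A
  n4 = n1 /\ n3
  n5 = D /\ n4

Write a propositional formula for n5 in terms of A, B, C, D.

D /\ ((A \/ C) /\ (D xor A))

n1 = A \/ C
n3 = D xor A
n4 = n1 /\ n3 = (A \/ C) /\ (D xor A)
n5 = D /\ n4 = D /\ ((A \/ C) /\ (D xor A))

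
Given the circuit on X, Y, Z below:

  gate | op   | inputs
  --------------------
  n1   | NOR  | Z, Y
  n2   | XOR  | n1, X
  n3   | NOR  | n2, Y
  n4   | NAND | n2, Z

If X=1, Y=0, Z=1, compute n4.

n1 = 1 NOR 0 = 0
n2 = 0 XOR 1 = 1
n4 = 1 NAND 1 = 0

0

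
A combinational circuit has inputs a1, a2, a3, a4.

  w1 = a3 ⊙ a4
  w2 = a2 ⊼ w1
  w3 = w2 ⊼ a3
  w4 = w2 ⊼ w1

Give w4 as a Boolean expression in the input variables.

(a2 ⊼ (a3 ⊙ a4)) ⊼ (a3 ⊙ a4)

w1 = a3 ⊙ a4
w2 = a2 ⊼ w1 = a2 ⊼ (a3 ⊙ a4)
w4 = w2 ⊼ w1 = (a2 ⊼ (a3 ⊙ a4)) ⊼ (a3 ⊙ a4)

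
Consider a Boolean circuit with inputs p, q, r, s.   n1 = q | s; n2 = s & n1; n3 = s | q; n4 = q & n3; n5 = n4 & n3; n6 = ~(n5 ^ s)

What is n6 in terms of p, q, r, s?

n3 = s | q
n4 = q & n3 = q & (s | q)
n5 = n4 & n3 = (q & (s | q)) & (s | q)
n6 = ~(n5 ^ s) = ~(((q & (s | q)) & (s | q)) ^ s)

~(((q & (s | q)) & (s | q)) ^ s)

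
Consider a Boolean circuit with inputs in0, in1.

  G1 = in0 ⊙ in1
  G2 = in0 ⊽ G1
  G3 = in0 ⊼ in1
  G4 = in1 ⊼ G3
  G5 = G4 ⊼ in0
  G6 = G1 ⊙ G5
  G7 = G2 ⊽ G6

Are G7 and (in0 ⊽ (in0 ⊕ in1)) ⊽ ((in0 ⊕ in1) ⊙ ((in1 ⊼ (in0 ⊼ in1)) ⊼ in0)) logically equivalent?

No

G1 = in0 ⊙ in1
G2 = in0 ⊽ G1 = in0 ⊽ (in0 ⊙ in1)
G3 = in0 ⊼ in1
G4 = in1 ⊼ G3 = in1 ⊼ (in0 ⊼ in1)
G5 = G4 ⊼ in0 = (in1 ⊼ (in0 ⊼ in1)) ⊼ in0
G6 = G1 ⊙ G5 = (in0 ⊙ in1) ⊙ ((in1 ⊼ (in0 ⊼ in1)) ⊼ in0)
G7 = G2 ⊽ G6 = (in0 ⊽ (in0 ⊙ in1)) ⊽ ((in0 ⊙ in1) ⊙ ((in1 ⊼ (in0 ⊼ in1)) ⊼ in0))
At in0=1, in1=0: circuit gives 0, formula gives 1.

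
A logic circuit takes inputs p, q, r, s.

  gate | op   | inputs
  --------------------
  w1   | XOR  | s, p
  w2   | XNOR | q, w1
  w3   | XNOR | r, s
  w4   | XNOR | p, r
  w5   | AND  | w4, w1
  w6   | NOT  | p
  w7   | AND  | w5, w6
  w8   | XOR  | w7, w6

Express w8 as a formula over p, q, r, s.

(((p XNOR r) AND (s XOR p)) AND NOT p) XOR NOT p

w1 = s XOR p
w4 = p XNOR r
w5 = w4 AND w1 = (p XNOR r) AND (s XOR p)
w6 = NOT p
w7 = w5 AND w6 = ((p XNOR r) AND (s XOR p)) AND NOT p
w8 = w7 XOR w6 = (((p XNOR r) AND (s XOR p)) AND NOT p) XOR NOT p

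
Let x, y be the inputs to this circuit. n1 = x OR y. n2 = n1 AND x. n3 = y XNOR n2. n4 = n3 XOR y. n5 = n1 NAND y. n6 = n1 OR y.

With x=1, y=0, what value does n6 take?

1

n1 = 1 OR 0 = 1
n6 = 1 OR 0 = 1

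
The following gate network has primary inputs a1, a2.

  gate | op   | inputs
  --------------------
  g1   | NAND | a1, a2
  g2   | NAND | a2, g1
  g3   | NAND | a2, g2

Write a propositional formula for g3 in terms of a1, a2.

g1 = a1 NAND a2
g2 = a2 NAND g1 = a2 NAND (a1 NAND a2)
g3 = a2 NAND g2 = a2 NAND (a2 NAND (a1 NAND a2))

a2 NAND (a2 NAND (a1 NAND a2))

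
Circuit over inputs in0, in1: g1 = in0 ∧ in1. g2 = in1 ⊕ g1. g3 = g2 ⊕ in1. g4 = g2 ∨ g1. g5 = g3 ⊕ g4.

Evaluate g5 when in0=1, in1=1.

g1 = 1 ∧ 1 = 1
g2 = 1 ⊕ 1 = 0
g3 = 0 ⊕ 1 = 1
g4 = 0 ∨ 1 = 1
g5 = 1 ⊕ 1 = 0

0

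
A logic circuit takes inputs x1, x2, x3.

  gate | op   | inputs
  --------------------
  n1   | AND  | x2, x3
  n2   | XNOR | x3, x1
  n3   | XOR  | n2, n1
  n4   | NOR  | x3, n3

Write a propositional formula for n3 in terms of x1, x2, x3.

n1 = x2 AND x3
n2 = x3 XNOR x1
n3 = n2 XOR n1 = (x3 XNOR x1) XOR (x2 AND x3)

(x3 XNOR x1) XOR (x2 AND x3)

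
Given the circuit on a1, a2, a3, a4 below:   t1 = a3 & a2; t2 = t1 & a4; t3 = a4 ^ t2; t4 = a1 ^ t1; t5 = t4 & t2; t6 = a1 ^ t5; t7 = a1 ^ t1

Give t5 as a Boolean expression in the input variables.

(a1 ^ (a3 & a2)) & ((a3 & a2) & a4)

t1 = a3 & a2
t2 = t1 & a4 = (a3 & a2) & a4
t4 = a1 ^ t1 = a1 ^ (a3 & a2)
t5 = t4 & t2 = (a1 ^ (a3 & a2)) & ((a3 & a2) & a4)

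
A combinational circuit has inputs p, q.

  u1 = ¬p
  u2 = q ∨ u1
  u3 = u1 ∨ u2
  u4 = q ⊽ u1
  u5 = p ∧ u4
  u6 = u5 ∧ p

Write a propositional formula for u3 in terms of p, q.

u1 = ¬p
u2 = q ∨ u1 = q ∨ ¬p
u3 = u1 ∨ u2 = ¬p ∨ (q ∨ ¬p)

¬p ∨ (q ∨ ¬p)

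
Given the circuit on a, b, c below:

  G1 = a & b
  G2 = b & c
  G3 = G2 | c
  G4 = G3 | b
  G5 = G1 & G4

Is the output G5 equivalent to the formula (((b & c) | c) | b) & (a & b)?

G1 = a & b
G2 = b & c
G3 = G2 | c = (b & c) | c
G4 = G3 | b = ((b & c) | c) | b
G5 = G1 & G4 = (a & b) & (((b & c) | c) | b)
At a=0, b=0, c=0: circuit gives 0, formula gives 0.
At a=1, b=1, c=0: circuit gives 1, formula gives 1.
Agrees on all 8 inputs.

Yes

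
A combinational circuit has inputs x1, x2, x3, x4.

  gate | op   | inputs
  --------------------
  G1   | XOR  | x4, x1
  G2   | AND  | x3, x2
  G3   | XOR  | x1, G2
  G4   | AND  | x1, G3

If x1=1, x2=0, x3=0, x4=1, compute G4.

1

G2 = 0 AND 0 = 0
G3 = 1 XOR 0 = 1
G4 = 1 AND 1 = 1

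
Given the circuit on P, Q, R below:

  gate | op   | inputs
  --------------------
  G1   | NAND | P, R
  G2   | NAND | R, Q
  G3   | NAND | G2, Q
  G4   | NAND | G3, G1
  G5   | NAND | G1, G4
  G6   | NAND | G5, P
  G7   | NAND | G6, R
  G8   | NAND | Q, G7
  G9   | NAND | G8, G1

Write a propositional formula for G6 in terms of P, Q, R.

G1 = P NAND R
G2 = R NAND Q
G3 = G2 NAND Q = (R NAND Q) NAND Q
G4 = G3 NAND G1 = ((R NAND Q) NAND Q) NAND (P NAND R)
G5 = G1 NAND G4 = (P NAND R) NAND (((R NAND Q) NAND Q) NAND (P NAND R))
G6 = G5 NAND P = ((P NAND R) NAND (((R NAND Q) NAND Q) NAND (P NAND R))) NAND P

((P NAND R) NAND (((R NAND Q) NAND Q) NAND (P NAND R))) NAND P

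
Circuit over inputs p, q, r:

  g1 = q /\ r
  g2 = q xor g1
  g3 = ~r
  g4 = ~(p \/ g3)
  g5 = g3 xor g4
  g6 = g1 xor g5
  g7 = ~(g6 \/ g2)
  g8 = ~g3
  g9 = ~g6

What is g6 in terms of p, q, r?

(q /\ r) xor (~r xor (~(p \/ ~r)))

g1 = q /\ r
g3 = ~r
g4 = ~(p \/ g3) = ~(p \/ ~r)
g5 = g3 xor g4 = ~r xor (~(p \/ ~r))
g6 = g1 xor g5 = (q /\ r) xor (~r xor (~(p \/ ~r)))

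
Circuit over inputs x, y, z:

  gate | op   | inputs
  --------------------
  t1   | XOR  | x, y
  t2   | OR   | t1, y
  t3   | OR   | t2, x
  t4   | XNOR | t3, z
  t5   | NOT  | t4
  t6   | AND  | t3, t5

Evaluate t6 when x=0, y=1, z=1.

0

t1 = 0 XOR 1 = 1
t2 = 1 OR 1 = 1
t3 = 1 OR 0 = 1
t4 = 1 XNOR 1 = 1
t5 = NOT 1 = 0
t6 = 1 AND 0 = 0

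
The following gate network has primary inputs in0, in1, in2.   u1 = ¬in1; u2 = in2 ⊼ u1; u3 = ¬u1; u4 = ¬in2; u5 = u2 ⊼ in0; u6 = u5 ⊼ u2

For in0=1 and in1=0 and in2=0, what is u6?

1

u1 = ¬0 = 1
u2 = 0 ⊼ 1 = 1
u5 = 1 ⊼ 1 = 0
u6 = 0 ⊼ 1 = 1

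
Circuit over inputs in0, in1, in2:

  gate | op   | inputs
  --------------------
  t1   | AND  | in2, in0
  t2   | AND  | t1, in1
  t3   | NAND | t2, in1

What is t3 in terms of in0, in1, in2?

((in2 AND in0) AND in1) NAND in1

t1 = in2 AND in0
t2 = t1 AND in1 = (in2 AND in0) AND in1
t3 = t2 NAND in1 = ((in2 AND in0) AND in1) NAND in1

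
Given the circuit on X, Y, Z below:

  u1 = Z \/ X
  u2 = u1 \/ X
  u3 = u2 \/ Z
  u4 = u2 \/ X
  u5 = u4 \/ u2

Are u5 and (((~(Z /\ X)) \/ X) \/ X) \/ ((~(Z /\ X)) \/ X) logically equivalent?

u1 = Z \/ X
u2 = u1 \/ X = (Z \/ X) \/ X
u4 = u2 \/ X = ((Z \/ X) \/ X) \/ X
u5 = u4 \/ u2 = (((Z \/ X) \/ X) \/ X) \/ ((Z \/ X) \/ X)
At X=0, Y=0, Z=0: circuit gives 0, formula gives 1.

No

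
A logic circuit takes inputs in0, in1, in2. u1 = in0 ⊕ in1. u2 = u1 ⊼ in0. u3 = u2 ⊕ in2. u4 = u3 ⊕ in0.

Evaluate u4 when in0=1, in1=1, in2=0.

0

u1 = 1 ⊕ 1 = 0
u2 = 0 ⊼ 1 = 1
u3 = 1 ⊕ 0 = 1
u4 = 1 ⊕ 1 = 0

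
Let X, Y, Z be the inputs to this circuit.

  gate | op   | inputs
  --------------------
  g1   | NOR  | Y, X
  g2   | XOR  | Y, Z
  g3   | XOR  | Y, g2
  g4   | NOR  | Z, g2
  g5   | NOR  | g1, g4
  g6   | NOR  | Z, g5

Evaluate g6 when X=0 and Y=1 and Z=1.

g1 = 1 NOR 0 = 0
g2 = 1 XOR 1 = 0
g4 = 1 NOR 0 = 0
g5 = 0 NOR 0 = 1
g6 = 1 NOR 1 = 0

0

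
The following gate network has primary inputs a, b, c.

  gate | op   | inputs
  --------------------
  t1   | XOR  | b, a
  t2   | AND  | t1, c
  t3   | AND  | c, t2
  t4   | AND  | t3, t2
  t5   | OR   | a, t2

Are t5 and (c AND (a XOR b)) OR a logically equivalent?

Yes

t1 = b XOR a
t2 = t1 AND c = (b XOR a) AND c
t5 = a OR t2 = a OR ((b XOR a) AND c)
At a=0, b=0, c=0: circuit gives 0, formula gives 0.
At a=0, b=1, c=1: circuit gives 1, formula gives 1.
Agrees on all 8 inputs.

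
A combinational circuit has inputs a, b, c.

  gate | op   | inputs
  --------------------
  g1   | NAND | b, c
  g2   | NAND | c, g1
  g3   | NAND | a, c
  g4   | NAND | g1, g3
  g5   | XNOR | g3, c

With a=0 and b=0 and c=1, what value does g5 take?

1

g3 = 0 NAND 1 = 1
g5 = 1 XNOR 1 = 1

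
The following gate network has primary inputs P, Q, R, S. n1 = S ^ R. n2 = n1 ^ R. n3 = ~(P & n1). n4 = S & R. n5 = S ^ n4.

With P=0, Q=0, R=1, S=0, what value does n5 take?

n4 = 0 & 1 = 0
n5 = 0 ^ 0 = 0

0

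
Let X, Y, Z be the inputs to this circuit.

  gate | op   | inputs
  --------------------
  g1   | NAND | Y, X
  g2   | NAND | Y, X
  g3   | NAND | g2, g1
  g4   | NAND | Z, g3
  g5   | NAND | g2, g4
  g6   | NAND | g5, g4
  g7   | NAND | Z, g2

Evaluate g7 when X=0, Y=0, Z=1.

g2 = 0 NAND 0 = 1
g7 = 1 NAND 1 = 0

0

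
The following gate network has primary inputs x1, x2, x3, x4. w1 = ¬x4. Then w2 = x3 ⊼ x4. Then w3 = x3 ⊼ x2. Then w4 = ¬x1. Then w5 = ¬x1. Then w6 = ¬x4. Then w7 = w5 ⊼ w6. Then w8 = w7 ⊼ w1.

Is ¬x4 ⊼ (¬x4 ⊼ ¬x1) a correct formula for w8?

Yes

w1 = ¬x4
w5 = ¬x1
w6 = ¬x4
w7 = w5 ⊼ w6 = ¬x1 ⊼ ¬x4
w8 = w7 ⊼ w1 = (¬x1 ⊼ ¬x4) ⊼ ¬x4
At x1=1, x2=0, x3=0, x4=0: circuit gives 0, formula gives 0.
At x1=0, x2=0, x3=0, x4=0: circuit gives 1, formula gives 1.
Agrees on all 16 inputs.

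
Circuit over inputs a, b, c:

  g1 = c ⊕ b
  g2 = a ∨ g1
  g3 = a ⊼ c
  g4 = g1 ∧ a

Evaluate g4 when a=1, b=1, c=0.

g1 = 0 ⊕ 1 = 1
g4 = 1 ∧ 1 = 1

1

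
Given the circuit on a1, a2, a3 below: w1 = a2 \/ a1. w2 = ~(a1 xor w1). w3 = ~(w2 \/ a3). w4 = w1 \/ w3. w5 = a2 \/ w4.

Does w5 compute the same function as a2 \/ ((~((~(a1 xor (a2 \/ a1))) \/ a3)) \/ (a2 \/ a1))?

Yes

w1 = a2 \/ a1
w2 = ~(a1 xor w1) = ~(a1 xor (a2 \/ a1))
w3 = ~(w2 \/ a3) = ~((~(a1 xor (a2 \/ a1))) \/ a3)
w4 = w1 \/ w3 = (a2 \/ a1) \/ (~((~(a1 xor (a2 \/ a1))) \/ a3))
w5 = a2 \/ w4 = a2 \/ ((a2 \/ a1) \/ (~((~(a1 xor (a2 \/ a1))) \/ a3)))
At a1=0, a2=0, a3=0: circuit gives 0, formula gives 0.
At a1=0, a2=1, a3=0: circuit gives 1, formula gives 1.
Agrees on all 8 inputs.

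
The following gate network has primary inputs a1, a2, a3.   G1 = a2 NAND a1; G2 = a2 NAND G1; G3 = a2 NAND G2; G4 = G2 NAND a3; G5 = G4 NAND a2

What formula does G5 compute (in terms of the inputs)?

G1 = a2 NAND a1
G2 = a2 NAND G1 = a2 NAND (a2 NAND a1)
G4 = G2 NAND a3 = (a2 NAND (a2 NAND a1)) NAND a3
G5 = G4 NAND a2 = ((a2 NAND (a2 NAND a1)) NAND a3) NAND a2

((a2 NAND (a2 NAND a1)) NAND a3) NAND a2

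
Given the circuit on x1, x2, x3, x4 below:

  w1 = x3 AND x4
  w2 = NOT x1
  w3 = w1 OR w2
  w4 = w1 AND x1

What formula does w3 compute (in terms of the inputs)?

(x3 AND x4) OR NOT x1

w1 = x3 AND x4
w2 = NOT x1
w3 = w1 OR w2 = (x3 AND x4) OR NOT x1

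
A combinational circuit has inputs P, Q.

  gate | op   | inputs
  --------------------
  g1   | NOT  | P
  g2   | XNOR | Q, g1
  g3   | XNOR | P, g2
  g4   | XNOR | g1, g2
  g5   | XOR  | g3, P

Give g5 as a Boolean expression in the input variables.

(P XNOR (Q XNOR NOT P)) XOR P

g1 = NOT P
g2 = Q XNOR g1 = Q XNOR NOT P
g3 = P XNOR g2 = P XNOR (Q XNOR NOT P)
g5 = g3 XOR P = (P XNOR (Q XNOR NOT P)) XOR P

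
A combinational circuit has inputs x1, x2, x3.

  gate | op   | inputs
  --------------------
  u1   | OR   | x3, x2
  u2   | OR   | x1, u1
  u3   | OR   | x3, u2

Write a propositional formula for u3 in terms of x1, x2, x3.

x3 OR (x1 OR (x3 OR x2))

u1 = x3 OR x2
u2 = x1 OR u1 = x1 OR (x3 OR x2)
u3 = x3 OR u2 = x3 OR (x1 OR (x3 OR x2))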